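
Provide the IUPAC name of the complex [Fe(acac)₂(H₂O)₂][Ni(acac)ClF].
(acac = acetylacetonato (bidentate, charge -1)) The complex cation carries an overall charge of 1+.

bis(acetylacetonato)diaquairon(III) (acetylacetonato)chlorofluoronickelate(II)

Both ions are complex: the cation is named first with the plain metal name, the anion second with the -ate form; each ion's ligands are alphabetised independently.
The complex cation is given as 1+; its ligand charges sum to -2, so Fe = +3.
A 1:1 salt means the anion carries the equal and opposite charge, 1−.
Anion: ligand charges sum to -3; for the ion to be 1−, Ni = +2.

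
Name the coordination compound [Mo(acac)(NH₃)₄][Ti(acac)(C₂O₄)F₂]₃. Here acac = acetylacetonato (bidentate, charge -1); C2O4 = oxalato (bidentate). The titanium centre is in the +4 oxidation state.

(acetylacetonato)tetraamminemolybdenum(IV) (acetylacetonato)difluorooxalatotitanate(IV)

Both ions are complex: the cation is named first with the plain metal name, the anion second with the -ate form; each ion's ligands are alphabetised independently.
Ti is given as +4; the anion's ligand charges sum to -5, so the complex anion is 1−.
With 3 anions per cation, the cation must be 3×1 = 3+.
Cation: ligand charges sum to -1; for the ion to be 3+, Mo = +4.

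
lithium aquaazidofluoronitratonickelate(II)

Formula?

Ligands: 1 nitrato (NO3, -1), 1 aqua (H2O, neutral), 1 fluoro (F, -1), 1 azido (N3, -1). Ligand charge sum = -3.
With Ni in oxidation state +2, the complex ion is [Ni...]^1−.
Charge balance with lithium (+1) requires 1 complex ion per 1 lithium.

Li[NiF(H2O)(N3)(NO3)]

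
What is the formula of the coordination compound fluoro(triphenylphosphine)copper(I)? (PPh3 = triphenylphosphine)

[CuF(PPh3)]

Ligands: 1 fluoro (F, -1), 1 triphenylphosphine (PPh3, neutral). Ligand charge sum = -1.
With Cu in oxidation state +1, the complex ion is [Cu...].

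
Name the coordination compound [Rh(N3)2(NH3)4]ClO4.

tetraamminediazidorhodium(III) perchlorate

The 1 perchlorate counter-ion carries a total charge of -1, so each complex ion is 1+.
Ligand charges: 2×azido (-1 each), 4×ammine (neutral); total -2. So Rh + (-2) = 1+, giving Rh = +3.
Ligands are named alphabetically: ammine before azido.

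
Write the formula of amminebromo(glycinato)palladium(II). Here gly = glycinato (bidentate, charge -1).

Ligands: 1 ammine (NH3, neutral), 1 bromo (Br, -1), 1 glycinato (gly, -1). Ligand charge sum = -2.
With Pd in oxidation state +2, the complex ion is [Pd...].

[PdBr(gly)(NH3)]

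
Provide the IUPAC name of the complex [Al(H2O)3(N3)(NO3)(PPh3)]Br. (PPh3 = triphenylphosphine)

The 1 bromide counter-ion carries a total charge of -1, so each complex ion is 1+.
Ligand charges: 3×aqua (neutral), 1×azido (-1 each), 1×triphenylphosphine (neutral), 1×nitrato (-1 each); total -2. So Al + (-2) = 1+, giving Al = +3.
Ligands are named alphabetically: aqua before azido before nitrato before triphenylphosphine.

triaquaazidonitrato(triphenylphosphine)aluminium(III) bromide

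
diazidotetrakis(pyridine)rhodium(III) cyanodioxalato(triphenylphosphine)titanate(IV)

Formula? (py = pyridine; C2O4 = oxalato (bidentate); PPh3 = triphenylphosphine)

Cation [Rh…]: ligand charges -2, Rh(III) ⇒ ion charge 1+.
Anion [Ti…]: ligand charges -5, Ti(IV) ⇒ ion charge 1−.
One 1+ cation balances one 1− anion.

[Rh(N3)2(py)4][Ti(C2O4)2(CN)(PPh3)]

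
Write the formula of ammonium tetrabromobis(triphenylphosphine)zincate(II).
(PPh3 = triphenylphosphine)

(NH4)2[ZnBr4(PPh3)2]

Ligands: 4 bromo (Br, -1), 2 triphenylphosphine (PPh3, neutral). Ligand charge sum = -4.
With Zn in oxidation state +2, the complex ion is [Zn...]^2−.
Charge balance with ammonium (+1) requires 1 complex ion per 2 ammonium.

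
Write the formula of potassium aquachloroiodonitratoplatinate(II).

K[PtCl(H2O)I(NO3)]

Ligands: 1 aqua (H2O, neutral), 1 chloro (Cl, -1), 1 iodo (I, -1), 1 nitrato (NO3, -1). Ligand charge sum = -3.
With Pt in oxidation state +2, the complex ion is [Pt...]^1−.
Charge balance with potassium (+1) requires 1 complex ion per 1 potassium.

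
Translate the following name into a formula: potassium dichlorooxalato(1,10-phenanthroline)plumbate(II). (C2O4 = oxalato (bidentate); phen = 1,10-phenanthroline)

K2[Pb(C2O4)Cl2(phen)]

Ligands: 2 chloro (Cl, -1), 1 oxalato (C2O4, -2), 1 1,10-phenanthroline (phen, neutral). Ligand charge sum = -4.
Charge balance with potassium (+1) requires 1 complex ion per 2 potassium.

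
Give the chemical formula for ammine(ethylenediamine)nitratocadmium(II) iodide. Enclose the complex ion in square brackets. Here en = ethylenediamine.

[Cd(en)(NH3)(NO3)]I

Ligands: 1 nitrato (NO3, -1), 1 ethylenediamine (en, neutral), 1 ammine (NH3, neutral). Ligand charge sum = -1.
With Cd in oxidation state +2, the complex ion is [Cd...]^1+.
Charge balance with iodide (-1) requires 1 complex ion per 1 iodide.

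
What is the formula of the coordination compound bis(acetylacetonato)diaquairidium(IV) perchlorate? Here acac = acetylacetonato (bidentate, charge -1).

Ligands: 2 aqua (H2O, neutral), 2 acetylacetonato (acac, -1). Ligand charge sum = -2.
With Ir in oxidation state +4, the complex ion is [Ir...]^2+.
Charge balance with perchlorate (-1) requires 1 complex ion per 2 perchlorate.

[Ir(acac)2(H2O)2](ClO4)2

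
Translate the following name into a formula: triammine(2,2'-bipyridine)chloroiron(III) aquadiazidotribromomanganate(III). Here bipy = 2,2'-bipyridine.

[Fe(bipy)Cl(NH3)3][MnBr3(H2O)(N3)2]

Cation [Fe…]: ligand charges -1, Fe(III) ⇒ ion charge 2+.
Anion [Mn…]: ligand charges -5, Mn(III) ⇒ ion charge 2−.
One 2+ cation balances one 2− anion.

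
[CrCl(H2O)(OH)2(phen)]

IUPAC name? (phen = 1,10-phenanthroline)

There is no counter-ion, so the complex is neutral overall.
Ligand charges: 2×hydroxo (-1 each), 1×chloro (-1 each), 1×1,10-phenanthroline (neutral), 1×aqua (neutral); total -3. So Cr + (-3) = 0, giving Cr = +3.
Ligands are named alphabetically: aqua before chloro before hydroxo before phenanthroline.

aquachlorodihydroxo(1,10-phenanthroline)chromium(III)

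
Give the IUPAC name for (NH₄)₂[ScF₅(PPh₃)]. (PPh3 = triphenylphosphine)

The 2 ammonium counter-ions carry a total charge of +2, so each complex ion is 2−.
Ligand charges: 1×triphenylphosphine (neutral), 5×fluoro (-1 each); total -5. So Sc + (-5) = 2−, giving Sc = +3.
Ligands are named alphabetically: fluoro before triphenylphosphine.
The complex ion is anionic, so scandium takes the -ate form scandate(III).

ammonium pentafluoro(triphenylphosphine)scandate(III)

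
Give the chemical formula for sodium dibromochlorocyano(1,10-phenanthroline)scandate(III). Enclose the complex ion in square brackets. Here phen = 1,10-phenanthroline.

Na[ScBr2Cl(CN)(phen)]

Ligands: 1 1,10-phenanthroline (phen, neutral), 2 bromo (Br, -1), 1 cyano (CN, -1), 1 chloro (Cl, -1). Ligand charge sum = -4.
Charge balance with sodium (+1) requires 1 complex ion per 1 sodium.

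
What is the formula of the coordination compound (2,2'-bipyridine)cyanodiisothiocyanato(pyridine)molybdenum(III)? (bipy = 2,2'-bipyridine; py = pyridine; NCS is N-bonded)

Ligands: 1 2,2'-bipyridine (bipy, neutral), 1 pyridine (py, neutral), 2 isothiocyanato (NCS, -1), 1 cyano (CN, -1). Ligand charge sum = -3.
With Mo in oxidation state +3, the complex ion is [Mo...].

[Mo(bipy)(CN)(NCS)2(py)]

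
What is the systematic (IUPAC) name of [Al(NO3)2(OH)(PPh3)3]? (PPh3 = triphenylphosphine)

There is no counter-ion, so the complex is neutral overall.
Ligand charges: 3×triphenylphosphine (neutral), 2×nitrato (-1 each), 1×hydroxo (-1 each); total -3. So Al + (-3) = 0, giving Al = +3.
Ligands are named alphabetically: hydroxo before nitrato before triphenylphosphine.

hydroxodinitratotris(triphenylphosphine)aluminium(III)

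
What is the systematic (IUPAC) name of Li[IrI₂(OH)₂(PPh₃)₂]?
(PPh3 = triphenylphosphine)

lithium dihydroxodiiodobis(triphenylphosphine)iridate(III)

The 1 lithium counter-ion carries a total charge of +1, so each complex ion is 1−.
Ligand charges: 2×hydroxo (-1 each), 2×iodo (-1 each), 2×triphenylphosphine (neutral); total -4. So Ir + (-4) = 1−, giving Ir = +3.
Ligands are named alphabetically: hydroxo before iodo before triphenylphosphine.
The complex ion is anionic, so iridium takes the -ate form iridate(III).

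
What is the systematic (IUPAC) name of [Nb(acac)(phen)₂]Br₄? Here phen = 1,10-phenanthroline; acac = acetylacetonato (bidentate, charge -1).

(acetylacetonato)bis(1,10-phenanthroline)niobium(V) bromide

The 4 bromide counter-ions carry a total charge of -4, so each complex ion is 4+.
Ligand charges: 2×1,10-phenanthroline (neutral), 1×acetylacetonato (-1 each); total -1. So Nb + (-1) = 4+, giving Nb = +5.
Ligands are named alphabetically: acetylacetonato before phenanthroline.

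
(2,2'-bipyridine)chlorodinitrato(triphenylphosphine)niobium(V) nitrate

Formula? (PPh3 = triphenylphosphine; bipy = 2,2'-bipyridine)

[Nb(bipy)Cl(NO3)2(PPh3)](NO3)2

Ligands: 1 triphenylphosphine (PPh3, neutral), 2 nitrato (NO3, -1), 1 2,2'-bipyridine (bipy, neutral), 1 chloro (Cl, -1). Ligand charge sum = -3.
Charge balance with nitrate (-1) requires 1 complex ion per 2 nitrate.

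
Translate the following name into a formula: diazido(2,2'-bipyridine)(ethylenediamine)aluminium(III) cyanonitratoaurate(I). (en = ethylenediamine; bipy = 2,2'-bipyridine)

[Al(bipy)(en)(N3)2][Au(CN)(NO3)]

Cation [Al…]: ligand charges -2, Al(III) ⇒ ion charge 1+.
Anion [Au…]: ligand charges -2, Au(I) ⇒ ion charge 1−.
One 1+ cation balances one 1− anion.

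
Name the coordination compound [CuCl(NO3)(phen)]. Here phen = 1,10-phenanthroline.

chloronitrato(1,10-phenanthroline)copper(II)

There is no counter-ion, so the complex is neutral overall.
Ligand charges: 1×chloro (-1 each), 1×nitrato (-1 each), 1×1,10-phenanthroline (neutral); total -2. So Cu + (-2) = 0, giving Cu = +2.
Ligands are named alphabetically: chloro before nitrato before phenanthroline.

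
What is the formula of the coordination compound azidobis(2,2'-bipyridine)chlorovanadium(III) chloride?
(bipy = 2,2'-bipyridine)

Ligands: 1 azido (N3, -1), 2 2,2'-bipyridine (bipy, neutral), 1 chloro (Cl, -1). Ligand charge sum = -2.
With V in oxidation state +3, the complex ion is [V...]^1+.
Charge balance with chloride (-1) requires 1 complex ion per 1 chloride.

[V(bipy)2Cl(N3)]Cl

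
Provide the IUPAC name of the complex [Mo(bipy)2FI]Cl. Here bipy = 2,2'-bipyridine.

The 1 chloride counter-ion carries a total charge of -1, so each complex ion is 1+.
Ligand charges: 1×fluoro (-1 each), 1×iodo (-1 each), 2×2,2'-bipyridine (neutral); total -2. So Mo + (-2) = 1+, giving Mo = +3.
Ligands are named alphabetically: bipyridine before fluoro before iodo.

bis(2,2'-bipyridine)fluoroiodomolybdenum(III) chloride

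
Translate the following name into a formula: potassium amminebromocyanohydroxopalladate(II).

Ligands: 1 hydroxo (OH, -1), 1 ammine (NH3, neutral), 1 cyano (CN, -1), 1 bromo (Br, -1). Ligand charge sum = -3.
With Pd in oxidation state +2, the complex ion is [Pd...]^1−.
Charge balance with potassium (+1) requires 1 complex ion per 1 potassium.

K[PdBr(CN)(NH3)(OH)]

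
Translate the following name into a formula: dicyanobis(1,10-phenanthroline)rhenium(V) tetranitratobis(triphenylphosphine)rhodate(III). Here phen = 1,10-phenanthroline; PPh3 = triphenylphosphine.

[Re(CN)2(phen)2][Rh(NO3)4(PPh3)2]3

Cation [Re…]: ligand charges -2, Re(V) ⇒ ion charge 3+.
Anion [Rh…]: ligand charges -4, Rh(III) ⇒ ion charge 1−.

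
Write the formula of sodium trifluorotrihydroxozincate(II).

Ligands: 3 fluoro (F, -1), 3 hydroxo (OH, -1). Ligand charge sum = -6.
With Zn in oxidation state +2, the complex ion is [Zn...]^4−.
Charge balance with sodium (+1) requires 1 complex ion per 4 sodium.

Na4[ZnF3(OH)3]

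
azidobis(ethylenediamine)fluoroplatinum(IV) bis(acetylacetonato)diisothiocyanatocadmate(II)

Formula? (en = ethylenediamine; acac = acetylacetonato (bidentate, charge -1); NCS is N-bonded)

[Pt(en)2F(N3)][Cd(acac)2(NCS)2]

Cation [Pt…]: ligand charges -2, Pt(IV) ⇒ ion charge 2+.
Anion [Cd…]: ligand charges -4, Cd(II) ⇒ ion charge 2−.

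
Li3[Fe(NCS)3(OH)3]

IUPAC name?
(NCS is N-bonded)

The 3 lithium counter-ions carry a total charge of +3, so each complex ion is 3−.
Ligand charges: 3×isothiocyanato (-1 each), 3×hydroxo (-1 each); total -6. So Fe + (-6) = 3−, giving Fe = +3.
Ligands are named alphabetically: hydroxo before isothiocyanato.
The complex ion is anionic, so iron takes the -ate form ferrate(III).

lithium trihydroxotriisothiocyanatoferrate(III)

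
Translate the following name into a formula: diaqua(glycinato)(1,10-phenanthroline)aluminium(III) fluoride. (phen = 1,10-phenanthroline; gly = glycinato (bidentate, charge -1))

Ligands: 1 1,10-phenanthroline (phen, neutral), 2 aqua (H2O, neutral), 1 glycinato (gly, -1). Ligand charge sum = -1.
With Al in oxidation state +3, the complex ion is [Al...]^2+.
Charge balance with fluoride (-1) requires 1 complex ion per 2 fluoride.

[Al(gly)(H2O)2(phen)]F2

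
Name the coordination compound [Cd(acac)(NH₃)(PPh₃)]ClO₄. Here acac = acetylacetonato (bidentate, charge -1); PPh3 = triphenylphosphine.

The 1 perchlorate counter-ion carries a total charge of -1, so each complex ion is 1+.
Ligand charges: 1×acetylacetonato (-1 each), 1×triphenylphosphine (neutral), 1×ammine (neutral); total -1. So Cd + (-1) = 1+, giving Cd = +2.
Ligands are named alphabetically: acetylacetonato before ammine before triphenylphosphine.

(acetylacetonato)ammine(triphenylphosphine)cadmium(II) perchlorate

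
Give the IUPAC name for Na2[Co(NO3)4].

sodium tetranitratocobaltate(II)

The 2 sodium counter-ions carry a total charge of +2, so each complex ion is 2−.
Ligand charges: 4×nitrato (-1 each); total -4. So Co + (-4) = 2−, giving Co = +2.
The complex ion is anionic, so cobalt takes the -ate form cobaltate(II).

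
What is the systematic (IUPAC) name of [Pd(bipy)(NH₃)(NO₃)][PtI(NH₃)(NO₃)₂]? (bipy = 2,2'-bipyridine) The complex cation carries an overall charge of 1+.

ammine(2,2'-bipyridine)nitratopalladium(II) ammineiododinitratoplatinate(II)

Both ions are complex: the cation is named first with the plain metal name, the anion second with the -ate form; each ion's ligands are alphabetised independently.
The complex cation is given as 1+; its ligand charges sum to -1, so Pd = +2.
A 1:1 salt means the anion carries the equal and opposite charge, 1−.
Anion: ligand charges sum to -3; for the ion to be 1−, Pt = +2.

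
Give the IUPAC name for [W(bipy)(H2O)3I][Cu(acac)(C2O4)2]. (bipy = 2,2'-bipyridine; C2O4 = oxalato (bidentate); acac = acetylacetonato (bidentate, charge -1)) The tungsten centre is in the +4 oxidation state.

triaqua(2,2'-bipyridine)iodotungsten(IV) (acetylacetonato)dioxalatocuprate(II)

Both ions are complex: the cation is named first with the plain metal name, the anion second with the -ate form; each ion's ligands are alphabetised independently.
W is given as +4; the cation's ligand charges sum to -1, so the complex cation is 3+.
A 1:1 salt means the anion carries the equal and opposite charge, 3−.
Anion: ligand charges sum to -5; for the ion to be 3−, Cu = +2.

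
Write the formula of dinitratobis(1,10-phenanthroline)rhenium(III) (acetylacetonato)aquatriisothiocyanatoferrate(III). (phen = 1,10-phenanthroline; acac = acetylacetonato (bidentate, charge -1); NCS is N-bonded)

Cation [Re…]: ligand charges -2, Re(III) ⇒ ion charge 1+.
Anion [Fe…]: ligand charges -4, Fe(III) ⇒ ion charge 1−.
One 1+ cation balances one 1− anion.

[Re(NO3)2(phen)2][Fe(acac)(H2O)(NCS)3]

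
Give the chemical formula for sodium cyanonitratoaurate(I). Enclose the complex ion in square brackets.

Na[Au(CN)(NO3)]

Ligands: 1 nitrato (NO3, -1), 1 cyano (CN, -1). Ligand charge sum = -2.
With Au in oxidation state +1, the complex ion is [Au...]^1−.
Charge balance with sodium (+1) requires 1 complex ion per 1 sodium.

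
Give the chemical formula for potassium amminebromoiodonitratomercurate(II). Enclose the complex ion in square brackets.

K[HgBrI(NH3)(NO3)]

Ligands: 1 ammine (NH3, neutral), 1 iodo (I, -1), 1 nitrato (NO3, -1), 1 bromo (Br, -1). Ligand charge sum = -3.
With Hg in oxidation state +2, the complex ion is [Hg...]^1−.
Charge balance with potassium (+1) requires 1 complex ion per 1 potassium.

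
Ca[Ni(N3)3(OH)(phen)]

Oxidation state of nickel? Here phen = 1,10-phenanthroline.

1 calcium outside the brackets (+2 each) → the complex ion is 2−.
Ligand charges: 1×OH = -1; 3×N3 = -3; 1×phen neutral; sum -4.
Ni + (-4) = 2− ⇒ Ni is +2.

+2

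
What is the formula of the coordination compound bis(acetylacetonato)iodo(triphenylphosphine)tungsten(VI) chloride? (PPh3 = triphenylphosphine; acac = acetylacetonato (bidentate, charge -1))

[W(acac)2I(PPh3)]Cl3

Ligands: 1 triphenylphosphine (PPh3, neutral), 2 acetylacetonato (acac, -1), 1 iodo (I, -1). Ligand charge sum = -3.
With W in oxidation state +6, the complex ion is [W...]^3+.
Charge balance with chloride (-1) requires 1 complex ion per 3 chloride.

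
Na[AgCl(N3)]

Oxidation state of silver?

+1

1 sodium outside the brackets (+1 each) → the complex ion is 1−.
Ligand charges: 1×Cl = -1; 1×N3 = -1; sum -2.
Ag + (-2) = 1− ⇒ Ag is +1.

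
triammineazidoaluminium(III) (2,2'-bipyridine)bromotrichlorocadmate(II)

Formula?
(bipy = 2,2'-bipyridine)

[Al(N3)(NH3)3][Cd(bipy)BrCl3]

Cation [Al…]: ligand charges -1, Al(III) ⇒ ion charge 2+.
Anion [Cd…]: ligand charges -4, Cd(II) ⇒ ion charge 2−.
One 2+ cation balances one 2− anion.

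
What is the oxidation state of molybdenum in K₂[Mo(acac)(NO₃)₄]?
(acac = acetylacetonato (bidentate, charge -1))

2 potassium outside the brackets (+1 each) → the complex ion is 2−.
Ligand charges: 4×NO3 = -4; 1×acac = -1; sum -5.
Mo + (-5) = 2− ⇒ Mo is +3.

+3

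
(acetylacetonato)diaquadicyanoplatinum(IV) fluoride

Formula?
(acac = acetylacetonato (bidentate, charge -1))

Ligands: 1 acetylacetonato (acac, -1), 2 aqua (H2O, neutral), 2 cyano (CN, -1). Ligand charge sum = -3.
Charge balance with fluoride (-1) requires 1 complex ion per 1 fluoride.

[Pt(acac)(CN)2(H2O)2]F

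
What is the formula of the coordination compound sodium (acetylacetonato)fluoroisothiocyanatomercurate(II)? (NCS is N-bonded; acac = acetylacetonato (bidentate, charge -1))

Ligands: 1 fluoro (F, -1), 1 isothiocyanato (NCS, -1), 1 acetylacetonato (acac, -1). Ligand charge sum = -3.
With Hg in oxidation state +2, the complex ion is [Hg...]^1−.
Charge balance with sodium (+1) requires 1 complex ion per 1 sodium.

Na[Hg(acac)F(NCS)]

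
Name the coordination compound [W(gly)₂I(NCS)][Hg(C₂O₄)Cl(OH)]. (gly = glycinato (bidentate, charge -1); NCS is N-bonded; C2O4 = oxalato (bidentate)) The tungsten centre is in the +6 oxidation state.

bis(glycinato)iodoisothiocyanatotungsten(VI) chlorohydroxooxalatomercurate(II)

Both ions are complex: the cation is named first with the plain metal name, the anion second with the -ate form; each ion's ligands are alphabetised independently.
W is given as +6; the cation's ligand charges sum to -4, so the complex cation is 2+.
A 1:1 salt means the anion carries the equal and opposite charge, 2−.
Anion: ligand charges sum to -4; for the ion to be 2−, Hg = +2.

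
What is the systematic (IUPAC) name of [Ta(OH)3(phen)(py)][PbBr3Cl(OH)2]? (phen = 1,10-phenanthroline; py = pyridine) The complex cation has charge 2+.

Both ions are complex: the cation is named first with the plain metal name, the anion second with the -ate form; each ion's ligands are alphabetised independently.
The complex cation is given as 2+; its ligand charges sum to -3, so Ta = +5.
A 1:1 salt means the anion carries the equal and opposite charge, 2−.
Anion: ligand charges sum to -6; for the ion to be 2−, Pb = +4.

trihydroxo(1,10-phenanthroline)(pyridine)tantalum(V) tribromochlorodihydroxoplumbate(IV)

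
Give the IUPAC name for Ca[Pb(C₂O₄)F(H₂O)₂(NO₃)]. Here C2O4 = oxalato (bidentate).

calcium diaquafluoronitratooxalatoplumbate(II)

The 1 calcium counter-ion carries a total charge of +2, so each complex ion is 2−.
Ligand charges: 2×aqua (neutral), 1×nitrato (-1 each), 1×oxalato (-2 each), 1×fluoro (-1 each); total -4. So Pb + (-4) = 2−, giving Pb = +2.
The complex ion is anionic, so lead takes the -ate form plumbate(II).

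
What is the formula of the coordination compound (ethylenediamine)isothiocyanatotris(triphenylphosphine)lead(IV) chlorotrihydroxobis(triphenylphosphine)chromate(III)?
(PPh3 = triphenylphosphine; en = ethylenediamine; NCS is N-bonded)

Cation [Pb…]: ligand charges -1, Pb(IV) ⇒ ion charge 3+.
Anion [Cr…]: ligand charges -4, Cr(III) ⇒ ion charge 1−.
One 3+ cation requires 3 of the 1− anion.

[Pb(en)(NCS)(PPh3)3][CrCl(OH)3(PPh3)2]3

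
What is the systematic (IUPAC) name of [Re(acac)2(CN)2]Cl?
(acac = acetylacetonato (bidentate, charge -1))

bis(acetylacetonato)dicyanorhenium(V) chloride

The 1 chloride counter-ion carries a total charge of -1, so each complex ion is 1+.
Ligand charges: 2×cyano (-1 each), 2×acetylacetonato (-1 each); total -4. So Re + (-4) = 1+, giving Re = +5.
Ligands are named alphabetically: acetylacetonato before cyano.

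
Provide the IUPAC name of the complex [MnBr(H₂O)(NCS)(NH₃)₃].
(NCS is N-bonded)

triammineaquabromoisothiocyanatomanganese(II)

There is no counter-ion, so the complex is neutral overall.
Ligand charges: 3×ammine (neutral), 1×isothiocyanato (-1 each), 1×aqua (neutral), 1×bromo (-1 each); total -2. So Mn + (-2) = 0, giving Mn = +2.
Ligands are named alphabetically: ammine before aqua before bromo before isothiocyanato.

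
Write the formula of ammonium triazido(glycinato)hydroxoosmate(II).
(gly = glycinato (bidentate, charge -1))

Ligands: 1 glycinato (gly, -1), 1 hydroxo (OH, -1), 3 azido (N3, -1). Ligand charge sum = -5.
With Os in oxidation state +2, the complex ion is [Os...]^3−.
Charge balance with ammonium (+1) requires 1 complex ion per 3 ammonium.

(NH4)3[Os(gly)(N3)3(OH)]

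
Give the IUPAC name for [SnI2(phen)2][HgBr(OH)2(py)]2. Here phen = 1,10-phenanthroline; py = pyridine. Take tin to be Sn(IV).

diiodobis(1,10-phenanthroline)tin(IV) bromodihydroxo(pyridine)mercurate(II)

Both ions are complex: the cation is named first with the plain metal name, the anion second with the -ate form; each ion's ligands are alphabetised independently.
Sn is given as +4; the cation's ligand charges sum to -2, so the complex cation is 2+.
With 2 anions per cation, each anion must be 2/2 = 1−.
Anion: ligand charges sum to -3; for the ion to be 1−, Hg = +2.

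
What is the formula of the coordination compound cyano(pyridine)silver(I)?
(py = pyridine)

[Ag(CN)(py)]

Ligands: 1 cyano (CN, -1), 1 pyridine (py, neutral). Ligand charge sum = -1.
With Ag in oxidation state +1, the complex ion is [Ag...].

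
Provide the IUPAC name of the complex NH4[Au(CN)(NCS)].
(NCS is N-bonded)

The 1 ammonium counter-ion carries a total charge of +1, so each complex ion is 1−.
Ligand charges: 1×cyano (-1 each), 1×isothiocyanato (-1 each); total -2. So Au + (-2) = 1−, giving Au = +1.
Ligands are named alphabetically: cyano before isothiocyanato.
The complex ion is anionic, so gold takes the -ate form aurate(I).

ammonium cyanoisothiocyanatoaurate(I)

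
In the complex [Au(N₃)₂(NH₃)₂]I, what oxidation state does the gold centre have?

+3

1 iodide outside the brackets (-1 each) → the complex ion is 1+.
Ligand charges: 2×NH3 neutral; 2×N3 = -2; sum -2.
Au + (-2) = 1+ ⇒ Au is +3.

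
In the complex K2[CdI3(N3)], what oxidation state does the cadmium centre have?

2 potassium outside the brackets (+1 each) → the complex ion is 2−.
Ligand charges: 3×I = -3; 1×N3 = -1; sum -4.
Cd + (-4) = 2− ⇒ Cd is +2.

+2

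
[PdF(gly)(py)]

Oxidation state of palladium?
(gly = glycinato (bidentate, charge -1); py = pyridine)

+2

No counter-ion: the bracketed complex is neutral.
Ligand charges: 1×gly = -1; 1×py neutral; 1×F = -1; sum -2.
Pd + (-2) = 0 ⇒ Pd is +2.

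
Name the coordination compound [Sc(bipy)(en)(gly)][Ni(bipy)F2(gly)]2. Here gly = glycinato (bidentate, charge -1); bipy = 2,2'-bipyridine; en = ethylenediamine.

(2,2'-bipyridine)(ethylenediamine)(glycinato)scandium(III) (2,2'-bipyridine)difluoro(glycinato)nickelate(II)

Scandium is always +3 in its complexes; the cation's ligand charges sum to -1, so the complex cation is 2+.
With 2 anions per cation, each anion must be 2/2 = 1−.
Anion: ligand charges sum to -3; for the ion to be 1−, Ni = +2.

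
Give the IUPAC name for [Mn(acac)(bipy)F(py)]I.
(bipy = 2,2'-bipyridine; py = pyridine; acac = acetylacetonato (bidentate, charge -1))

The 1 iodide counter-ion carries a total charge of -1, so each complex ion is 1+.
Ligand charges: 1×2,2'-bipyridine (neutral), 1×fluoro (-1 each), 1×pyridine (neutral), 1×acetylacetonato (-1 each); total -2. So Mn + (-2) = 1+, giving Mn = +3.
Ligands are named alphabetically: acetylacetonato before bipyridine before fluoro before pyridine.

(acetylacetonato)(2,2'-bipyridine)fluoro(pyridine)manganese(III) iodide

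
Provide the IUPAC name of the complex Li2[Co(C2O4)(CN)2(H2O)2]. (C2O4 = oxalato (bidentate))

The 2 lithium counter-ions carry a total charge of +2, so each complex ion is 2−.
Ligand charges: 2×cyano (-1 each), 1×oxalato (-2 each), 2×aqua (neutral); total -4. So Co + (-4) = 2−, giving Co = +2.
Ligands are named alphabetically: aqua before cyano before oxalato.
The complex ion is anionic, so cobalt takes the -ate form cobaltate(II).

lithium diaquadicyanooxalatocobaltate(II)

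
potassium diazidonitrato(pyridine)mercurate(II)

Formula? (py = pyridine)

K[Hg(N3)2(NO3)(py)]

Ligands: 2 azido (N3, -1), 1 nitrato (NO3, -1), 1 pyridine (py, neutral). Ligand charge sum = -3.
With Hg in oxidation state +2, the complex ion is [Hg...]^1−.
Charge balance with potassium (+1) requires 1 complex ion per 1 potassium.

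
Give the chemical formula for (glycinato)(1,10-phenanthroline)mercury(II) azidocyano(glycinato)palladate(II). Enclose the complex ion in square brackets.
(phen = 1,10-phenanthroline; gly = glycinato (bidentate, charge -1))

Cation [Hg…]: ligand charges -1, Hg(II) ⇒ ion charge 1+.
Anion [Pd…]: ligand charges -3, Pd(II) ⇒ ion charge 1−.
One 1+ cation balances one 1− anion.

[Hg(gly)(phen)][Pd(CN)(gly)(N3)]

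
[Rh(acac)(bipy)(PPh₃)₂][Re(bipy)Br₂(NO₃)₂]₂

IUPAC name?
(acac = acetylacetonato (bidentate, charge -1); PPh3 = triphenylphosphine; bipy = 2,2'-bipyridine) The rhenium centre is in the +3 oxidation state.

(acetylacetonato)(2,2'-bipyridine)bis(triphenylphosphine)rhodium(III) (2,2'-bipyridine)dibromodinitratorhenate(III)

Re is given as +3; the anion's ligand charges sum to -4, so the complex anion is 1−.
With 2 anions per cation, the cation must be 2×1 = 2+.
Cation: ligand charges sum to -1; for the ion to be 2+, Rh = +3.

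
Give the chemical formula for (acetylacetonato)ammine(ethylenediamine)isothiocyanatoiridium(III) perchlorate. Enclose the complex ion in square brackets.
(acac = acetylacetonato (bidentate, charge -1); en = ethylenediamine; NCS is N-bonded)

Ligands: 1 acetylacetonato (acac, -1), 1 ethylenediamine (en, neutral), 1 ammine (NH3, neutral), 1 isothiocyanato (NCS, -1). Ligand charge sum = -2.
With Ir in oxidation state +3, the complex ion is [Ir...]^1+.
Charge balance with perchlorate (-1) requires 1 complex ion per 1 perchlorate.

[Ir(acac)(en)(NCS)(NH3)]ClO4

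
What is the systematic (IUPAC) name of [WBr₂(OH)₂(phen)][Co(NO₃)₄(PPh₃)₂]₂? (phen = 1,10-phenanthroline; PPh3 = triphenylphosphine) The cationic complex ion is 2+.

Both ions are complex: the cation is named first with the plain metal name, the anion second with the -ate form; each ion's ligands are alphabetised independently.
The complex cation is given as 2+; its ligand charges sum to -4, so W = +6.
With 2 anions per cation, each anion must be 2/2 = 1−.
Anion: ligand charges sum to -4; for the ion to be 1−, Co = +3.

dibromodihydroxo(1,10-phenanthroline)tungsten(VI) tetranitratobis(triphenylphosphine)cobaltate(III)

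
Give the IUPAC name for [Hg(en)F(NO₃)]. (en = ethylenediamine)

(ethylenediamine)fluoronitratomercury(II)

There is no counter-ion, so the complex is neutral overall.
Ligand charges: 1×ethylenediamine (neutral), 1×nitrato (-1 each), 1×fluoro (-1 each); total -2. So Hg + (-2) = 0, giving Hg = +2.
Ligands are named alphabetically: ethylenediamine before fluoro before nitrato.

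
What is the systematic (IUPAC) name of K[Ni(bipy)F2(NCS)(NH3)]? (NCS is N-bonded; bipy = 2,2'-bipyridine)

potassium ammine(2,2'-bipyridine)difluoroisothiocyanatonickelate(II)

The 1 potassium counter-ion carries a total charge of +1, so each complex ion is 1−.
Ligand charges: 2×fluoro (-1 each), 1×ammine (neutral), 1×isothiocyanato (-1 each), 1×2,2'-bipyridine (neutral); total -3. So Ni + (-3) = 1−, giving Ni = +2.
Ligands are named alphabetically: ammine before bipyridine before fluoro before isothiocyanato.
The complex ion is anionic, so nickel takes the -ate form nickelate(II).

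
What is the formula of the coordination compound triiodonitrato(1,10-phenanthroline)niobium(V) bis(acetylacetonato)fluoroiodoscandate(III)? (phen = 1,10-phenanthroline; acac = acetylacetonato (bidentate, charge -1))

Cation [Nb…]: ligand charges -4, Nb(V) ⇒ ion charge 1+.
Anion [Sc…]: ligand charges -4, Sc(III) ⇒ ion charge 1−.
One 1+ cation balances one 1− anion.

[NbI3(NO3)(phen)][Sc(acac)2FI]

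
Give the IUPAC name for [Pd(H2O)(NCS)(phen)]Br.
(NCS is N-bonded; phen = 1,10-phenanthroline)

aquaisothiocyanato(1,10-phenanthroline)palladium(II) bromide

The 1 bromide counter-ion carries a total charge of -1, so each complex ion is 1+.
Ligand charges: 1×aqua (neutral), 1×isothiocyanato (-1 each), 1×1,10-phenanthroline (neutral); total -1. So Pd + (-1) = 1+, giving Pd = +2.
Ligands are named alphabetically: aqua before isothiocyanato before phenanthroline.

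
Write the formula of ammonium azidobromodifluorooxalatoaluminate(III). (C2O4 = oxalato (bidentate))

(NH4)3[AlBr(C2O4)F2(N3)]

Ligands: 2 fluoro (F, -1), 1 azido (N3, -1), 1 bromo (Br, -1), 1 oxalato (C2O4, -2). Ligand charge sum = -6.
Charge balance with ammonium (+1) requires 1 complex ion per 3 ammonium.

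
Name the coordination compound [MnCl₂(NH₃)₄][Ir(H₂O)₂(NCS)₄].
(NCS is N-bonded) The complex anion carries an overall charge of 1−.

tetraamminedichloromanganese(III) diaquatetraisothiocyanatoiridate(III)

Both ions are complex: the cation is named first with the plain metal name, the anion second with the -ate form; each ion's ligands are alphabetised independently.
The complex anion is given as 1−; its ligand charges sum to -4, so Ir = +3.
A 1:1 salt means the cation carries the equal and opposite charge, 1+.
Cation: ligand charges sum to -2; for the ion to be 1+, Mn = +3.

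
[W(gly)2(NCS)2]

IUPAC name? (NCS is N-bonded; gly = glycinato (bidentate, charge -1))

bis(glycinato)diisothiocyanatotungsten(IV)

There is no counter-ion, so the complex is neutral overall.
Ligand charges: 2×isothiocyanato (-1 each), 2×glycinato (-1 each); total -4. So W + (-4) = 0, giving W = +4.
Ligands are named alphabetically: glycinato before isothiocyanato.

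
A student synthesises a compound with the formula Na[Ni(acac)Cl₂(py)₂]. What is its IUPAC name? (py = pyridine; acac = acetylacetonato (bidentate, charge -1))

The 1 sodium counter-ion carries a total charge of +1, so each complex ion is 1−.
Ligand charges: 2×chloro (-1 each), 2×pyridine (neutral), 1×acetylacetonato (-1 each); total -3. So Ni + (-3) = 1−, giving Ni = +2.
The complex ion is anionic, so nickel takes the -ate form nickelate(II).

sodium (acetylacetonato)dichlorobis(pyridine)nickelate(II)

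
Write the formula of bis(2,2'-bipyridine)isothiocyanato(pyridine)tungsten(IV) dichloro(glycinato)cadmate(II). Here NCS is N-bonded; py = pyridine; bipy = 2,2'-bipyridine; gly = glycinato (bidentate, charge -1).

Cation [W…]: ligand charges -1, W(IV) ⇒ ion charge 3+.
Anion [Cd…]: ligand charges -3, Cd(II) ⇒ ion charge 1−.
One 3+ cation requires 3 of the 1− anion.

[W(bipy)2(NCS)(py)][CdCl2(gly)]3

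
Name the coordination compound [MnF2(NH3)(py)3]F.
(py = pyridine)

amminedifluorotris(pyridine)manganese(III) fluoride

The 1 fluoride counter-ion carries a total charge of -1, so each complex ion is 1+.
Ligand charges: 1×ammine (neutral), 3×pyridine (neutral), 2×fluoro (-1 each); total -2. So Mn + (-2) = 1+, giving Mn = +3.
Ligands are named alphabetically: ammine before fluoro before pyridine.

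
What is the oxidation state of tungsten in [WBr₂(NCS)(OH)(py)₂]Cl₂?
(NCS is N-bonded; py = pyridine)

2 chloride outside the brackets (-1 each) → the complex ion is 2+.
Ligand charges: 1×NCS = -1; 2×py neutral; 2×Br = -2; 1×OH = -1; sum -4.
W + (-4) = 2+ ⇒ W is +6.

+6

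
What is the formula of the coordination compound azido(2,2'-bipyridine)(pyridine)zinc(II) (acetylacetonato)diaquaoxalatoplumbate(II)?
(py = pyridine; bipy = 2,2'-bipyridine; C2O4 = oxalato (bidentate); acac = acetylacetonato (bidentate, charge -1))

[Zn(bipy)(N3)(py)][Pb(acac)(C2O4)(H2O)2]

Cation [Zn…]: ligand charges -1, Zn(II) ⇒ ion charge 1+.
Anion [Pb…]: ligand charges -3, Pb(II) ⇒ ion charge 1−.
One 1+ cation balances one 1− anion.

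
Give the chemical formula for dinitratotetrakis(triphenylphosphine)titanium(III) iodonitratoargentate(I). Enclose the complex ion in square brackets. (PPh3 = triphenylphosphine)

[Ti(NO3)2(PPh3)4][AgI(NO3)]

Cation [Ti…]: ligand charges -2, Ti(III) ⇒ ion charge 1+.
Anion [Ag…]: ligand charges -2, Ag(I) ⇒ ion charge 1−.
One 1+ cation balances one 1− anion.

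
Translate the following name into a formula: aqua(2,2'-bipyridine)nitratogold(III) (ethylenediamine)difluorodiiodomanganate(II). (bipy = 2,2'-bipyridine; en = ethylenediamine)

Cation [Au…]: ligand charges -1, Au(III) ⇒ ion charge 2+.
Anion [Mn…]: ligand charges -4, Mn(II) ⇒ ion charge 2−.
One 2+ cation balances one 2− anion.

[Au(bipy)(H2O)(NO3)][Mn(en)F2I2]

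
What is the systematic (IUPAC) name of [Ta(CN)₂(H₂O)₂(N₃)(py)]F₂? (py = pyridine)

diaquaazidodicyano(pyridine)tantalum(V) fluoride

The 2 fluoride counter-ions carry a total charge of -2, so each complex ion is 2+.
Ligand charges: 2×cyano (-1 each), 2×aqua (neutral), 1×pyridine (neutral), 1×azido (-1 each); total -3. So Ta + (-3) = 2+, giving Ta = +5.
Ligands are named alphabetically: aqua before azido before cyano before pyridine.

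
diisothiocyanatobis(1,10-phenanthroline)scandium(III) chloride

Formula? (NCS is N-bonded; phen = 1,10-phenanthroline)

Ligands: 2 isothiocyanato (NCS, -1), 2 1,10-phenanthroline (phen, neutral). Ligand charge sum = -2.
Charge balance with chloride (-1) requires 1 complex ion per 1 chloride.

[Sc(NCS)2(phen)2]Cl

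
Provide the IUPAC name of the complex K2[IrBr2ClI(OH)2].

potassium dibromochlorodihydroxoiodoiridate(IV)

The 2 potassium counter-ions carry a total charge of +2, so each complex ion is 2−.
Ligand charges: 1×chloro (-1 each), 1×iodo (-1 each), 2×bromo (-1 each), 2×hydroxo (-1 each); total -6. So Ir + (-6) = 2−, giving Ir = +4.
The complex ion is anionic, so iridium takes the -ate form iridate(IV).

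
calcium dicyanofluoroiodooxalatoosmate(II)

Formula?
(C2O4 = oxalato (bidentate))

Ca2[Os(C2O4)(CN)2FI]

Ligands: 1 oxalato (C2O4, -2), 1 iodo (I, -1), 1 fluoro (F, -1), 2 cyano (CN, -1). Ligand charge sum = -6.
Charge balance with calcium (+2) requires 1 complex ion per 2 calcium.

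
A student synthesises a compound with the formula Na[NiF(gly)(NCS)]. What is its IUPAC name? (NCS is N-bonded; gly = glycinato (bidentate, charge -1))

sodium fluoro(glycinato)isothiocyanatonickelate(II)

The 1 sodium counter-ion carries a total charge of +1, so each complex ion is 1−.
Ligand charges: 1×isothiocyanato (-1 each), 1×glycinato (-1 each), 1×fluoro (-1 each); total -3. So Ni + (-3) = 1−, giving Ni = +2.
Ligands are named alphabetically: fluoro before glycinato before isothiocyanato.
The complex ion is anionic, so nickel takes the -ate form nickelate(II).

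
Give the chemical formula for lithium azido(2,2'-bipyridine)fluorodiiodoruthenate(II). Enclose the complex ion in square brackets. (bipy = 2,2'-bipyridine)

Ligands: 1 fluoro (F, -1), 2 iodo (I, -1), 1 2,2'-bipyridine (bipy, neutral), 1 azido (N3, -1). Ligand charge sum = -4.
With Ru in oxidation state +2, the complex ion is [Ru...]^2−.
Charge balance with lithium (+1) requires 1 complex ion per 2 lithium.

Li2[Ru(bipy)FI2(N3)]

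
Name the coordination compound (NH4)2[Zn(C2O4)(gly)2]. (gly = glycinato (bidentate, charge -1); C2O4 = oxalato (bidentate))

ammonium bis(glycinato)oxalatozincate(II)

The 2 ammonium counter-ions carry a total charge of +2, so each complex ion is 2−.
Ligand charges: 2×glycinato (-1 each), 1×oxalato (-2 each); total -4. So Zn + (-4) = 2−, giving Zn = +2.
Ligands are named alphabetically: glycinato before oxalato.
The complex ion is anionic, so zinc takes the -ate form zincate(II).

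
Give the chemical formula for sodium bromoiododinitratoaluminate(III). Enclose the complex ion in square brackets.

Ligands: 1 iodo (I, -1), 1 bromo (Br, -1), 2 nitrato (NO3, -1). Ligand charge sum = -4.
With Al in oxidation state +3, the complex ion is [Al...]^1−.
Charge balance with sodium (+1) requires 1 complex ion per 1 sodium.

Na[AlBrI(NO3)2]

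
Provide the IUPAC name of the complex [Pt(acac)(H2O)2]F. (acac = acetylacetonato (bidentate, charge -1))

(acetylacetonato)diaquaplatinum(II) fluoride

The 1 fluoride counter-ion carries a total charge of -1, so each complex ion is 1+.
Ligand charges: 2×aqua (neutral), 1×acetylacetonato (-1 each); total -1. So Pt + (-1) = 1+, giving Pt = +2.
Ligands are named alphabetically: acetylacetonato before aqua.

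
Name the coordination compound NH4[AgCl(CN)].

ammonium chlorocyanoargentate(I)

The 1 ammonium counter-ion carries a total charge of +1, so each complex ion is 1−.
Ligand charges: 1×cyano (-1 each), 1×chloro (-1 each); total -2. So Ag + (-2) = 1−, giving Ag = +1.
Ligands are named alphabetically: chloro before cyano.
The complex ion is anionic, so silver takes the -ate form argentate(I).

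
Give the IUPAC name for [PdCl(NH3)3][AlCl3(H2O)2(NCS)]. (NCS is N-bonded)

triamminechloropalladium(II) diaquatrichloroisothiocyanatoaluminate(III)

Both ions are complex: the cation is named first with the plain metal name, the anion second with the -ate form; each ion's ligands are alphabetised independently.
Aluminium is always +3 in its complexes; the anion's ligand charges sum to -4, so the complex anion is 1−.
A 1:1 salt means the cation carries the equal and opposite charge, 1+.
Cation: ligand charges sum to -1; for the ion to be 1+, Pd = +2.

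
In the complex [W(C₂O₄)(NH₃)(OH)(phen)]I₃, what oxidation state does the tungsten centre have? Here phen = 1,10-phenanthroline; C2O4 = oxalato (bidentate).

+6

3 iodide outside the brackets (-1 each) → the complex ion is 3+.
Ligand charges: 1×phen neutral; 1×C2O4 = -2; 1×OH = -1; 1×NH3 neutral; sum -3.
W + (-3) = 3+ ⇒ W is +6.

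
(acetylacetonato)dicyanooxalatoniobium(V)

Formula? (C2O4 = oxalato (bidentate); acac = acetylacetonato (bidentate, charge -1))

Ligands: 1 oxalato (C2O4, -2), 1 acetylacetonato (acac, -1), 2 cyano (CN, -1). Ligand charge sum = -5.
With Nb in oxidation state +5, the complex ion is [Nb...].

[Nb(acac)(C2O4)(CN)2]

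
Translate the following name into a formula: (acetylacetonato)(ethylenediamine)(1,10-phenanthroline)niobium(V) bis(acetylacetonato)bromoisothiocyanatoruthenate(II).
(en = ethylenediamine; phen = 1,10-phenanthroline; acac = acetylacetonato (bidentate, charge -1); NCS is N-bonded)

Cation [Nb…]: ligand charges -1, Nb(V) ⇒ ion charge 4+.
Anion [Ru…]: ligand charges -4, Ru(II) ⇒ ion charge 2−.
One 4+ cation requires 2 of the 2− anion.

[Nb(acac)(en)(phen)][Ru(acac)2Br(NCS)]2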